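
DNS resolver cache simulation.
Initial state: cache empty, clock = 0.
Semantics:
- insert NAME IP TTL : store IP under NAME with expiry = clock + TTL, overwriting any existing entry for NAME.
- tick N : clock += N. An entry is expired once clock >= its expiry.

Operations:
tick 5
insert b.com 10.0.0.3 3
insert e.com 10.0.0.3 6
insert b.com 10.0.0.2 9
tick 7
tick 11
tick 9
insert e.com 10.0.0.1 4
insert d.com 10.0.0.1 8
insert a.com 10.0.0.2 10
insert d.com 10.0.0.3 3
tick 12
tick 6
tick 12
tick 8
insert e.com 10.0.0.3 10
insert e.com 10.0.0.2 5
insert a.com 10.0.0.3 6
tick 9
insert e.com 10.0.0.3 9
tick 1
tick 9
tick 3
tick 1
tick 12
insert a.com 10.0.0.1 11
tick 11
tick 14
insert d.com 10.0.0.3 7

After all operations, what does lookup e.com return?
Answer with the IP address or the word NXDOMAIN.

Op 1: tick 5 -> clock=5.
Op 2: insert b.com -> 10.0.0.3 (expiry=5+3=8). clock=5
Op 3: insert e.com -> 10.0.0.3 (expiry=5+6=11). clock=5
Op 4: insert b.com -> 10.0.0.2 (expiry=5+9=14). clock=5
Op 5: tick 7 -> clock=12. purged={e.com}
Op 6: tick 11 -> clock=23. purged={b.com}
Op 7: tick 9 -> clock=32.
Op 8: insert e.com -> 10.0.0.1 (expiry=32+4=36). clock=32
Op 9: insert d.com -> 10.0.0.1 (expiry=32+8=40). clock=32
Op 10: insert a.com -> 10.0.0.2 (expiry=32+10=42). clock=32
Op 11: insert d.com -> 10.0.0.3 (expiry=32+3=35). clock=32
Op 12: tick 12 -> clock=44. purged={a.com,d.com,e.com}
Op 13: tick 6 -> clock=50.
Op 14: tick 12 -> clock=62.
Op 15: tick 8 -> clock=70.
Op 16: insert e.com -> 10.0.0.3 (expiry=70+10=80). clock=70
Op 17: insert e.com -> 10.0.0.2 (expiry=70+5=75). clock=70
Op 18: insert a.com -> 10.0.0.3 (expiry=70+6=76). clock=70
Op 19: tick 9 -> clock=79. purged={a.com,e.com}
Op 20: insert e.com -> 10.0.0.3 (expiry=79+9=88). clock=79
Op 21: tick 1 -> clock=80.
Op 22: tick 9 -> clock=89. purged={e.com}
Op 23: tick 3 -> clock=92.
Op 24: tick 1 -> clock=93.
Op 25: tick 12 -> clock=105.
Op 26: insert a.com -> 10.0.0.1 (expiry=105+11=116). clock=105
Op 27: tick 11 -> clock=116. purged={a.com}
Op 28: tick 14 -> clock=130.
Op 29: insert d.com -> 10.0.0.3 (expiry=130+7=137). clock=130
lookup e.com: not in cache (expired or never inserted)

Answer: NXDOMAIN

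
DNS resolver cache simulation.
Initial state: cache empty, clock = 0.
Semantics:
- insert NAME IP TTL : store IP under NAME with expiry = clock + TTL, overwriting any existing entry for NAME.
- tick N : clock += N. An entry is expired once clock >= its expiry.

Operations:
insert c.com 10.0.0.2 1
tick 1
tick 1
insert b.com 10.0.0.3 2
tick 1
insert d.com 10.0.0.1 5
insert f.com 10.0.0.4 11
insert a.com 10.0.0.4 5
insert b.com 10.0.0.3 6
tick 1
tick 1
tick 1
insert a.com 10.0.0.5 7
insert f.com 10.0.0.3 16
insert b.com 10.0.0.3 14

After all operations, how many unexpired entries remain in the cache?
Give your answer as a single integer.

Answer: 4

Derivation:
Op 1: insert c.com -> 10.0.0.2 (expiry=0+1=1). clock=0
Op 2: tick 1 -> clock=1. purged={c.com}
Op 3: tick 1 -> clock=2.
Op 4: insert b.com -> 10.0.0.3 (expiry=2+2=4). clock=2
Op 5: tick 1 -> clock=3.
Op 6: insert d.com -> 10.0.0.1 (expiry=3+5=8). clock=3
Op 7: insert f.com -> 10.0.0.4 (expiry=3+11=14). clock=3
Op 8: insert a.com -> 10.0.0.4 (expiry=3+5=8). clock=3
Op 9: insert b.com -> 10.0.0.3 (expiry=3+6=9). clock=3
Op 10: tick 1 -> clock=4.
Op 11: tick 1 -> clock=5.
Op 12: tick 1 -> clock=6.
Op 13: insert a.com -> 10.0.0.5 (expiry=6+7=13). clock=6
Op 14: insert f.com -> 10.0.0.3 (expiry=6+16=22). clock=6
Op 15: insert b.com -> 10.0.0.3 (expiry=6+14=20). clock=6
Final cache (unexpired): {a.com,b.com,d.com,f.com} -> size=4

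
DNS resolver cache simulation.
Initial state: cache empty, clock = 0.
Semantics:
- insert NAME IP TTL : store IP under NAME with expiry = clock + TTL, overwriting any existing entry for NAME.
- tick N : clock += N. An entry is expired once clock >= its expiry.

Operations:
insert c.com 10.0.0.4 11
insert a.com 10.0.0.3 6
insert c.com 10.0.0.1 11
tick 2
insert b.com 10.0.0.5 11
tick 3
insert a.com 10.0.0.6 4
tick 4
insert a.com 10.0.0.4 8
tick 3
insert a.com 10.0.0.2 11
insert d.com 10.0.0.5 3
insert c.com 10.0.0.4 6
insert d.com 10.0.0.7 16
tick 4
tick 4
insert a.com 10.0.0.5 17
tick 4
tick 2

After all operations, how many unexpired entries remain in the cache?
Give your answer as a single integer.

Op 1: insert c.com -> 10.0.0.4 (expiry=0+11=11). clock=0
Op 2: insert a.com -> 10.0.0.3 (expiry=0+6=6). clock=0
Op 3: insert c.com -> 10.0.0.1 (expiry=0+11=11). clock=0
Op 4: tick 2 -> clock=2.
Op 5: insert b.com -> 10.0.0.5 (expiry=2+11=13). clock=2
Op 6: tick 3 -> clock=5.
Op 7: insert a.com -> 10.0.0.6 (expiry=5+4=9). clock=5
Op 8: tick 4 -> clock=9. purged={a.com}
Op 9: insert a.com -> 10.0.0.4 (expiry=9+8=17). clock=9
Op 10: tick 3 -> clock=12. purged={c.com}
Op 11: insert a.com -> 10.0.0.2 (expiry=12+11=23). clock=12
Op 12: insert d.com -> 10.0.0.5 (expiry=12+3=15). clock=12
Op 13: insert c.com -> 10.0.0.4 (expiry=12+6=18). clock=12
Op 14: insert d.com -> 10.0.0.7 (expiry=12+16=28). clock=12
Op 15: tick 4 -> clock=16. purged={b.com}
Op 16: tick 4 -> clock=20. purged={c.com}
Op 17: insert a.com -> 10.0.0.5 (expiry=20+17=37). clock=20
Op 18: tick 4 -> clock=24.
Op 19: tick 2 -> clock=26.
Final cache (unexpired): {a.com,d.com} -> size=2

Answer: 2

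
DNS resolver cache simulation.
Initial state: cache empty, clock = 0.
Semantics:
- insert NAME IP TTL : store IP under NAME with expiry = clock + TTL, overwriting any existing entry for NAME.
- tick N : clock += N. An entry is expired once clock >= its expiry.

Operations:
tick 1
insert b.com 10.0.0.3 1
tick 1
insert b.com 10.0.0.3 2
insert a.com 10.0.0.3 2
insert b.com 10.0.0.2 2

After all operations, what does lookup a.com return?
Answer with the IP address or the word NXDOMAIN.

Answer: 10.0.0.3

Derivation:
Op 1: tick 1 -> clock=1.
Op 2: insert b.com -> 10.0.0.3 (expiry=1+1=2). clock=1
Op 3: tick 1 -> clock=2. purged={b.com}
Op 4: insert b.com -> 10.0.0.3 (expiry=2+2=4). clock=2
Op 5: insert a.com -> 10.0.0.3 (expiry=2+2=4). clock=2
Op 6: insert b.com -> 10.0.0.2 (expiry=2+2=4). clock=2
lookup a.com: present, ip=10.0.0.3 expiry=4 > clock=2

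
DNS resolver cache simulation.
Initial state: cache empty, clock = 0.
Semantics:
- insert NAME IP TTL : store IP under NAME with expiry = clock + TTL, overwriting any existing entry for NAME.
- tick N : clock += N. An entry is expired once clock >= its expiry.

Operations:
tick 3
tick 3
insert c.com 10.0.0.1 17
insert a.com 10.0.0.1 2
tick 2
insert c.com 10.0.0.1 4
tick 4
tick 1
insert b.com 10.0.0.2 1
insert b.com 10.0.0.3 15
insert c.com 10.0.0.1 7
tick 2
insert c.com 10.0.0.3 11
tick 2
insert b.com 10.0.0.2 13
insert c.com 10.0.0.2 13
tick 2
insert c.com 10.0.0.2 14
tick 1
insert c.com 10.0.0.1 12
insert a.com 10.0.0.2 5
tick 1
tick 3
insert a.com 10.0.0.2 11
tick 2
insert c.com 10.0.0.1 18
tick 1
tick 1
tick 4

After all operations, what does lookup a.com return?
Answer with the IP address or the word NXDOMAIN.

Answer: 10.0.0.2

Derivation:
Op 1: tick 3 -> clock=3.
Op 2: tick 3 -> clock=6.
Op 3: insert c.com -> 10.0.0.1 (expiry=6+17=23). clock=6
Op 4: insert a.com -> 10.0.0.1 (expiry=6+2=8). clock=6
Op 5: tick 2 -> clock=8. purged={a.com}
Op 6: insert c.com -> 10.0.0.1 (expiry=8+4=12). clock=8
Op 7: tick 4 -> clock=12. purged={c.com}
Op 8: tick 1 -> clock=13.
Op 9: insert b.com -> 10.0.0.2 (expiry=13+1=14). clock=13
Op 10: insert b.com -> 10.0.0.3 (expiry=13+15=28). clock=13
Op 11: insert c.com -> 10.0.0.1 (expiry=13+7=20). clock=13
Op 12: tick 2 -> clock=15.
Op 13: insert c.com -> 10.0.0.3 (expiry=15+11=26). clock=15
Op 14: tick 2 -> clock=17.
Op 15: insert b.com -> 10.0.0.2 (expiry=17+13=30). clock=17
Op 16: insert c.com -> 10.0.0.2 (expiry=17+13=30). clock=17
Op 17: tick 2 -> clock=19.
Op 18: insert c.com -> 10.0.0.2 (expiry=19+14=33). clock=19
Op 19: tick 1 -> clock=20.
Op 20: insert c.com -> 10.0.0.1 (expiry=20+12=32). clock=20
Op 21: insert a.com -> 10.0.0.2 (expiry=20+5=25). clock=20
Op 22: tick 1 -> clock=21.
Op 23: tick 3 -> clock=24.
Op 24: insert a.com -> 10.0.0.2 (expiry=24+11=35). clock=24
Op 25: tick 2 -> clock=26.
Op 26: insert c.com -> 10.0.0.1 (expiry=26+18=44). clock=26
Op 27: tick 1 -> clock=27.
Op 28: tick 1 -> clock=28.
Op 29: tick 4 -> clock=32. purged={b.com}
lookup a.com: present, ip=10.0.0.2 expiry=35 > clock=32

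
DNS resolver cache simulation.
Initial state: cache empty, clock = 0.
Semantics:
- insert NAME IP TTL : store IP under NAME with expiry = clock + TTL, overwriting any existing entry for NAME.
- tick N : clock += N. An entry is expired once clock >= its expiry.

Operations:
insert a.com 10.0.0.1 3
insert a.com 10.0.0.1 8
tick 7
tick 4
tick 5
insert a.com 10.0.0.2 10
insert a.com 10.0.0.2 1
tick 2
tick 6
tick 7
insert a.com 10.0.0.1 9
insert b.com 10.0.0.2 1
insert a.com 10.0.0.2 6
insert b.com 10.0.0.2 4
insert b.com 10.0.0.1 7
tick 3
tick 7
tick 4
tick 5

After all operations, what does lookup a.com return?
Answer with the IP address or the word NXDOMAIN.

Op 1: insert a.com -> 10.0.0.1 (expiry=0+3=3). clock=0
Op 2: insert a.com -> 10.0.0.1 (expiry=0+8=8). clock=0
Op 3: tick 7 -> clock=7.
Op 4: tick 4 -> clock=11. purged={a.com}
Op 5: tick 5 -> clock=16.
Op 6: insert a.com -> 10.0.0.2 (expiry=16+10=26). clock=16
Op 7: insert a.com -> 10.0.0.2 (expiry=16+1=17). clock=16
Op 8: tick 2 -> clock=18. purged={a.com}
Op 9: tick 6 -> clock=24.
Op 10: tick 7 -> clock=31.
Op 11: insert a.com -> 10.0.0.1 (expiry=31+9=40). clock=31
Op 12: insert b.com -> 10.0.0.2 (expiry=31+1=32). clock=31
Op 13: insert a.com -> 10.0.0.2 (expiry=31+6=37). clock=31
Op 14: insert b.com -> 10.0.0.2 (expiry=31+4=35). clock=31
Op 15: insert b.com -> 10.0.0.1 (expiry=31+7=38). clock=31
Op 16: tick 3 -> clock=34.
Op 17: tick 7 -> clock=41. purged={a.com,b.com}
Op 18: tick 4 -> clock=45.
Op 19: tick 5 -> clock=50.
lookup a.com: not in cache (expired or never inserted)

Answer: NXDOMAIN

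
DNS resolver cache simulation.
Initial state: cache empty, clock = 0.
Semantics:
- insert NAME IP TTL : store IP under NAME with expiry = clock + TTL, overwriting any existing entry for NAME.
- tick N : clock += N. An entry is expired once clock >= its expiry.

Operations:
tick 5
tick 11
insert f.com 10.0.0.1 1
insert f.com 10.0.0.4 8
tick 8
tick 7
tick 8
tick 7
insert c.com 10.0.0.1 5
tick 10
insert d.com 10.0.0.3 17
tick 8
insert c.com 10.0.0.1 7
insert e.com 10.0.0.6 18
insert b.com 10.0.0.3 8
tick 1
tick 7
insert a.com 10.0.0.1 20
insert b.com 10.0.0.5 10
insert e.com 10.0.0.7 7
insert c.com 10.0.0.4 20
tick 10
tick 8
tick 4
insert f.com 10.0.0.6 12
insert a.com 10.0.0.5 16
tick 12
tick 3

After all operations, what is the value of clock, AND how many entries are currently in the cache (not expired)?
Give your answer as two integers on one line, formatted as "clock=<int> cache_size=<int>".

Answer: clock=109 cache_size=1

Derivation:
Op 1: tick 5 -> clock=5.
Op 2: tick 11 -> clock=16.
Op 3: insert f.com -> 10.0.0.1 (expiry=16+1=17). clock=16
Op 4: insert f.com -> 10.0.0.4 (expiry=16+8=24). clock=16
Op 5: tick 8 -> clock=24. purged={f.com}
Op 6: tick 7 -> clock=31.
Op 7: tick 8 -> clock=39.
Op 8: tick 7 -> clock=46.
Op 9: insert c.com -> 10.0.0.1 (expiry=46+5=51). clock=46
Op 10: tick 10 -> clock=56. purged={c.com}
Op 11: insert d.com -> 10.0.0.3 (expiry=56+17=73). clock=56
Op 12: tick 8 -> clock=64.
Op 13: insert c.com -> 10.0.0.1 (expiry=64+7=71). clock=64
Op 14: insert e.com -> 10.0.0.6 (expiry=64+18=82). clock=64
Op 15: insert b.com -> 10.0.0.3 (expiry=64+8=72). clock=64
Op 16: tick 1 -> clock=65.
Op 17: tick 7 -> clock=72. purged={b.com,c.com}
Op 18: insert a.com -> 10.0.0.1 (expiry=72+20=92). clock=72
Op 19: insert b.com -> 10.0.0.5 (expiry=72+10=82). clock=72
Op 20: insert e.com -> 10.0.0.7 (expiry=72+7=79). clock=72
Op 21: insert c.com -> 10.0.0.4 (expiry=72+20=92). clock=72
Op 22: tick 10 -> clock=82. purged={b.com,d.com,e.com}
Op 23: tick 8 -> clock=90.
Op 24: tick 4 -> clock=94. purged={a.com,c.com}
Op 25: insert f.com -> 10.0.0.6 (expiry=94+12=106). clock=94
Op 26: insert a.com -> 10.0.0.5 (expiry=94+16=110). clock=94
Op 27: tick 12 -> clock=106. purged={f.com}
Op 28: tick 3 -> clock=109.
Final clock = 109
Final cache (unexpired): {a.com} -> size=1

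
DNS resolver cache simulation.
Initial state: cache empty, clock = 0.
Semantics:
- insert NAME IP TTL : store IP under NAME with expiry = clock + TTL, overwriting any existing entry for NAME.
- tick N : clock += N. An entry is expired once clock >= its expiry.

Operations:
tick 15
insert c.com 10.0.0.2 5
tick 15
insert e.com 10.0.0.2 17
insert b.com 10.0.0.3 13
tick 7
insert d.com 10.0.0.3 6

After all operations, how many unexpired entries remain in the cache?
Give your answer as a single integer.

Op 1: tick 15 -> clock=15.
Op 2: insert c.com -> 10.0.0.2 (expiry=15+5=20). clock=15
Op 3: tick 15 -> clock=30. purged={c.com}
Op 4: insert e.com -> 10.0.0.2 (expiry=30+17=47). clock=30
Op 5: insert b.com -> 10.0.0.3 (expiry=30+13=43). clock=30
Op 6: tick 7 -> clock=37.
Op 7: insert d.com -> 10.0.0.3 (expiry=37+6=43). clock=37
Final cache (unexpired): {b.com,d.com,e.com} -> size=3

Answer: 3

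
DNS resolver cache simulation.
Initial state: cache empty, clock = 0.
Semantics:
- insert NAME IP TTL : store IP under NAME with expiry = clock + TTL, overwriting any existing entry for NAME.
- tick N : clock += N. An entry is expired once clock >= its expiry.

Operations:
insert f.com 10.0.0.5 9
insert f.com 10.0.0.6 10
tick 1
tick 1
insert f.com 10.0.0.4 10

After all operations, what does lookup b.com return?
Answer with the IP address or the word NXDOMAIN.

Op 1: insert f.com -> 10.0.0.5 (expiry=0+9=9). clock=0
Op 2: insert f.com -> 10.0.0.6 (expiry=0+10=10). clock=0
Op 3: tick 1 -> clock=1.
Op 4: tick 1 -> clock=2.
Op 5: insert f.com -> 10.0.0.4 (expiry=2+10=12). clock=2
lookup b.com: not in cache (expired or never inserted)

Answer: NXDOMAIN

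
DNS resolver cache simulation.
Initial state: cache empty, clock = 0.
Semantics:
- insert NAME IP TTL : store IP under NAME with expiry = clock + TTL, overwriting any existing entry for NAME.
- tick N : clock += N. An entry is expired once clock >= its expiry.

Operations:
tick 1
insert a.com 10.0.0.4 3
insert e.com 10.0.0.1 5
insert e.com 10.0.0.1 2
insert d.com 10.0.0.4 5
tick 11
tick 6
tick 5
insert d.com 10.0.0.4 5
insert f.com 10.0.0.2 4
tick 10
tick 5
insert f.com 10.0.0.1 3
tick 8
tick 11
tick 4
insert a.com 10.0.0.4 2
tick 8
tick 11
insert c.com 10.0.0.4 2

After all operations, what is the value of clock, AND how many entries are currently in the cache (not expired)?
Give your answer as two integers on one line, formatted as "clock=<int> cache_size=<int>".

Answer: clock=80 cache_size=1

Derivation:
Op 1: tick 1 -> clock=1.
Op 2: insert a.com -> 10.0.0.4 (expiry=1+3=4). clock=1
Op 3: insert e.com -> 10.0.0.1 (expiry=1+5=6). clock=1
Op 4: insert e.com -> 10.0.0.1 (expiry=1+2=3). clock=1
Op 5: insert d.com -> 10.0.0.4 (expiry=1+5=6). clock=1
Op 6: tick 11 -> clock=12. purged={a.com,d.com,e.com}
Op 7: tick 6 -> clock=18.
Op 8: tick 5 -> clock=23.
Op 9: insert d.com -> 10.0.0.4 (expiry=23+5=28). clock=23
Op 10: insert f.com -> 10.0.0.2 (expiry=23+4=27). clock=23
Op 11: tick 10 -> clock=33. purged={d.com,f.com}
Op 12: tick 5 -> clock=38.
Op 13: insert f.com -> 10.0.0.1 (expiry=38+3=41). clock=38
Op 14: tick 8 -> clock=46. purged={f.com}
Op 15: tick 11 -> clock=57.
Op 16: tick 4 -> clock=61.
Op 17: insert a.com -> 10.0.0.4 (expiry=61+2=63). clock=61
Op 18: tick 8 -> clock=69. purged={a.com}
Op 19: tick 11 -> clock=80.
Op 20: insert c.com -> 10.0.0.4 (expiry=80+2=82). clock=80
Final clock = 80
Final cache (unexpired): {c.com} -> size=1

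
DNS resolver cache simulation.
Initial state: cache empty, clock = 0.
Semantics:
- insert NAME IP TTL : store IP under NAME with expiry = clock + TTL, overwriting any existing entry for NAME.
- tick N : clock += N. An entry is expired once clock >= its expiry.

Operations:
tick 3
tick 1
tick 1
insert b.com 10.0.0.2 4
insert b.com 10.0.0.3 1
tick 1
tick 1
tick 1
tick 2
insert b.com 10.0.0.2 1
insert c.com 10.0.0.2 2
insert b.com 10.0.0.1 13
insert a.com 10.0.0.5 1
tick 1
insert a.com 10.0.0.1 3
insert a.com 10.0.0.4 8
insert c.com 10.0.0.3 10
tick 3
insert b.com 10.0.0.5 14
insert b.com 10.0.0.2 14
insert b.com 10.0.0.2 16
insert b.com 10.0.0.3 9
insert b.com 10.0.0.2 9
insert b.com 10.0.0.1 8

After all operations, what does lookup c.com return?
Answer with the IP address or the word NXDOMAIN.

Op 1: tick 3 -> clock=3.
Op 2: tick 1 -> clock=4.
Op 3: tick 1 -> clock=5.
Op 4: insert b.com -> 10.0.0.2 (expiry=5+4=9). clock=5
Op 5: insert b.com -> 10.0.0.3 (expiry=5+1=6). clock=5
Op 6: tick 1 -> clock=6. purged={b.com}
Op 7: tick 1 -> clock=7.
Op 8: tick 1 -> clock=8.
Op 9: tick 2 -> clock=10.
Op 10: insert b.com -> 10.0.0.2 (expiry=10+1=11). clock=10
Op 11: insert c.com -> 10.0.0.2 (expiry=10+2=12). clock=10
Op 12: insert b.com -> 10.0.0.1 (expiry=10+13=23). clock=10
Op 13: insert a.com -> 10.0.0.5 (expiry=10+1=11). clock=10
Op 14: tick 1 -> clock=11. purged={a.com}
Op 15: insert a.com -> 10.0.0.1 (expiry=11+3=14). clock=11
Op 16: insert a.com -> 10.0.0.4 (expiry=11+8=19). clock=11
Op 17: insert c.com -> 10.0.0.3 (expiry=11+10=21). clock=11
Op 18: tick 3 -> clock=14.
Op 19: insert b.com -> 10.0.0.5 (expiry=14+14=28). clock=14
Op 20: insert b.com -> 10.0.0.2 (expiry=14+14=28). clock=14
Op 21: insert b.com -> 10.0.0.2 (expiry=14+16=30). clock=14
Op 22: insert b.com -> 10.0.0.3 (expiry=14+9=23). clock=14
Op 23: insert b.com -> 10.0.0.2 (expiry=14+9=23). clock=14
Op 24: insert b.com -> 10.0.0.1 (expiry=14+8=22). clock=14
lookup c.com: present, ip=10.0.0.3 expiry=21 > clock=14

Answer: 10.0.0.3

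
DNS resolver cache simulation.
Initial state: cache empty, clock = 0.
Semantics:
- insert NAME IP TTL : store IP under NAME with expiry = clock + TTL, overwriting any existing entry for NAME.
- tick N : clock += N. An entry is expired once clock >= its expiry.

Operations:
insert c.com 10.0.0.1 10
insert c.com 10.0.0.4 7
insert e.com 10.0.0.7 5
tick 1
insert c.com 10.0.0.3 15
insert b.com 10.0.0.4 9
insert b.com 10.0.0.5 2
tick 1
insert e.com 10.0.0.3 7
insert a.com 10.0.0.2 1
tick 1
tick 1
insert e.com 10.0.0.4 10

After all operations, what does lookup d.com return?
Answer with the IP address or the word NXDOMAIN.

Answer: NXDOMAIN

Derivation:
Op 1: insert c.com -> 10.0.0.1 (expiry=0+10=10). clock=0
Op 2: insert c.com -> 10.0.0.4 (expiry=0+7=7). clock=0
Op 3: insert e.com -> 10.0.0.7 (expiry=0+5=5). clock=0
Op 4: tick 1 -> clock=1.
Op 5: insert c.com -> 10.0.0.3 (expiry=1+15=16). clock=1
Op 6: insert b.com -> 10.0.0.4 (expiry=1+9=10). clock=1
Op 7: insert b.com -> 10.0.0.5 (expiry=1+2=3). clock=1
Op 8: tick 1 -> clock=2.
Op 9: insert e.com -> 10.0.0.3 (expiry=2+7=9). clock=2
Op 10: insert a.com -> 10.0.0.2 (expiry=2+1=3). clock=2
Op 11: tick 1 -> clock=3. purged={a.com,b.com}
Op 12: tick 1 -> clock=4.
Op 13: insert e.com -> 10.0.0.4 (expiry=4+10=14). clock=4
lookup d.com: not in cache (expired or never inserted)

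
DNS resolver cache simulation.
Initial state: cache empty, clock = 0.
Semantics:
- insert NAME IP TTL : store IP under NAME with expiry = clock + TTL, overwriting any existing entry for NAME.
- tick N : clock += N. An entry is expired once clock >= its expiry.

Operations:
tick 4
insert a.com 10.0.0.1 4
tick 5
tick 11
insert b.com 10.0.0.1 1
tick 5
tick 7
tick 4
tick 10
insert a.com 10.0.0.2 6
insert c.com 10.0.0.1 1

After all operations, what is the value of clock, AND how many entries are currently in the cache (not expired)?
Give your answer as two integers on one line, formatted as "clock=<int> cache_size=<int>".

Op 1: tick 4 -> clock=4.
Op 2: insert a.com -> 10.0.0.1 (expiry=4+4=8). clock=4
Op 3: tick 5 -> clock=9. purged={a.com}
Op 4: tick 11 -> clock=20.
Op 5: insert b.com -> 10.0.0.1 (expiry=20+1=21). clock=20
Op 6: tick 5 -> clock=25. purged={b.com}
Op 7: tick 7 -> clock=32.
Op 8: tick 4 -> clock=36.
Op 9: tick 10 -> clock=46.
Op 10: insert a.com -> 10.0.0.2 (expiry=46+6=52). clock=46
Op 11: insert c.com -> 10.0.0.1 (expiry=46+1=47). clock=46
Final clock = 46
Final cache (unexpired): {a.com,c.com} -> size=2

Answer: clock=46 cache_size=2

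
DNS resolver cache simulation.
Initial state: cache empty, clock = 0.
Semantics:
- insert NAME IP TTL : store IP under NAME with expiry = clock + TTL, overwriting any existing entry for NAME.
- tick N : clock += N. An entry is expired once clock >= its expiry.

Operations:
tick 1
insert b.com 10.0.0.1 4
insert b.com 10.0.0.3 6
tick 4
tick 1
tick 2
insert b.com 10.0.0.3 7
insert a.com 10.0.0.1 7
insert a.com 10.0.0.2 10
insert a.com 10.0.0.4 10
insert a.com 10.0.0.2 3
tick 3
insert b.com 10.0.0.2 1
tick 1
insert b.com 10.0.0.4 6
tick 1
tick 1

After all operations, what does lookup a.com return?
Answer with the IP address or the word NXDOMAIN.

Op 1: tick 1 -> clock=1.
Op 2: insert b.com -> 10.0.0.1 (expiry=1+4=5). clock=1
Op 3: insert b.com -> 10.0.0.3 (expiry=1+6=7). clock=1
Op 4: tick 4 -> clock=5.
Op 5: tick 1 -> clock=6.
Op 6: tick 2 -> clock=8. purged={b.com}
Op 7: insert b.com -> 10.0.0.3 (expiry=8+7=15). clock=8
Op 8: insert a.com -> 10.0.0.1 (expiry=8+7=15). clock=8
Op 9: insert a.com -> 10.0.0.2 (expiry=8+10=18). clock=8
Op 10: insert a.com -> 10.0.0.4 (expiry=8+10=18). clock=8
Op 11: insert a.com -> 10.0.0.2 (expiry=8+3=11). clock=8
Op 12: tick 3 -> clock=11. purged={a.com}
Op 13: insert b.com -> 10.0.0.2 (expiry=11+1=12). clock=11
Op 14: tick 1 -> clock=12. purged={b.com}
Op 15: insert b.com -> 10.0.0.4 (expiry=12+6=18). clock=12
Op 16: tick 1 -> clock=13.
Op 17: tick 1 -> clock=14.
lookup a.com: not in cache (expired or never inserted)

Answer: NXDOMAIN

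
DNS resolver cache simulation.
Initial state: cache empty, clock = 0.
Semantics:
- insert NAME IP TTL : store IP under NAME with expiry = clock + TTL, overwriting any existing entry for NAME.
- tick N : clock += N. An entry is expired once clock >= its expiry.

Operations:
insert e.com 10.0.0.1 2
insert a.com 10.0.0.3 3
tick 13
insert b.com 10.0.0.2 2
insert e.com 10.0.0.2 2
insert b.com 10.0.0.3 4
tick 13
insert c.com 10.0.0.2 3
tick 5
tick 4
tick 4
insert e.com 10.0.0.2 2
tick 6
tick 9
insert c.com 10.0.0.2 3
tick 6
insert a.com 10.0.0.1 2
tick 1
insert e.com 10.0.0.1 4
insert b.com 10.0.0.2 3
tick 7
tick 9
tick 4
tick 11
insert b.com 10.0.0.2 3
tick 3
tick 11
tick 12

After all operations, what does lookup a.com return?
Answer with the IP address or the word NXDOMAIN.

Op 1: insert e.com -> 10.0.0.1 (expiry=0+2=2). clock=0
Op 2: insert a.com -> 10.0.0.3 (expiry=0+3=3). clock=0
Op 3: tick 13 -> clock=13. purged={a.com,e.com}
Op 4: insert b.com -> 10.0.0.2 (expiry=13+2=15). clock=13
Op 5: insert e.com -> 10.0.0.2 (expiry=13+2=15). clock=13
Op 6: insert b.com -> 10.0.0.3 (expiry=13+4=17). clock=13
Op 7: tick 13 -> clock=26. purged={b.com,e.com}
Op 8: insert c.com -> 10.0.0.2 (expiry=26+3=29). clock=26
Op 9: tick 5 -> clock=31. purged={c.com}
Op 10: tick 4 -> clock=35.
Op 11: tick 4 -> clock=39.
Op 12: insert e.com -> 10.0.0.2 (expiry=39+2=41). clock=39
Op 13: tick 6 -> clock=45. purged={e.com}
Op 14: tick 9 -> clock=54.
Op 15: insert c.com -> 10.0.0.2 (expiry=54+3=57). clock=54
Op 16: tick 6 -> clock=60. purged={c.com}
Op 17: insert a.com -> 10.0.0.1 (expiry=60+2=62). clock=60
Op 18: tick 1 -> clock=61.
Op 19: insert e.com -> 10.0.0.1 (expiry=61+4=65). clock=61
Op 20: insert b.com -> 10.0.0.2 (expiry=61+3=64). clock=61
Op 21: tick 7 -> clock=68. purged={a.com,b.com,e.com}
Op 22: tick 9 -> clock=77.
Op 23: tick 4 -> clock=81.
Op 24: tick 11 -> clock=92.
Op 25: insert b.com -> 10.0.0.2 (expiry=92+3=95). clock=92
Op 26: tick 3 -> clock=95. purged={b.com}
Op 27: tick 11 -> clock=106.
Op 28: tick 12 -> clock=118.
lookup a.com: not in cache (expired or never inserted)

Answer: NXDOMAIN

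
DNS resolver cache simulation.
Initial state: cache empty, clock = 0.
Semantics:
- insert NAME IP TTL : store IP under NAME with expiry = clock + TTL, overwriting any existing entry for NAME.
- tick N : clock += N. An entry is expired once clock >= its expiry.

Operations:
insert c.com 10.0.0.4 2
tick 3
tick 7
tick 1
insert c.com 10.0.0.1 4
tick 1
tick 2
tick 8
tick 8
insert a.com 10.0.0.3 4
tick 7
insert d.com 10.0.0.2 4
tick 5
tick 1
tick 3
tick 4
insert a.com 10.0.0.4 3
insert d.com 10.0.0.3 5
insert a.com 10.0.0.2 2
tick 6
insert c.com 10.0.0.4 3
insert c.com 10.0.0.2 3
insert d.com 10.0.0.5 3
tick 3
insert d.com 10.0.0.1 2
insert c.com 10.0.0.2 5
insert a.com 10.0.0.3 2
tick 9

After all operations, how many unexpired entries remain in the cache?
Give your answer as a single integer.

Answer: 0

Derivation:
Op 1: insert c.com -> 10.0.0.4 (expiry=0+2=2). clock=0
Op 2: tick 3 -> clock=3. purged={c.com}
Op 3: tick 7 -> clock=10.
Op 4: tick 1 -> clock=11.
Op 5: insert c.com -> 10.0.0.1 (expiry=11+4=15). clock=11
Op 6: tick 1 -> clock=12.
Op 7: tick 2 -> clock=14.
Op 8: tick 8 -> clock=22. purged={c.com}
Op 9: tick 8 -> clock=30.
Op 10: insert a.com -> 10.0.0.3 (expiry=30+4=34). clock=30
Op 11: tick 7 -> clock=37. purged={a.com}
Op 12: insert d.com -> 10.0.0.2 (expiry=37+4=41). clock=37
Op 13: tick 5 -> clock=42. purged={d.com}
Op 14: tick 1 -> clock=43.
Op 15: tick 3 -> clock=46.
Op 16: tick 4 -> clock=50.
Op 17: insert a.com -> 10.0.0.4 (expiry=50+3=53). clock=50
Op 18: insert d.com -> 10.0.0.3 (expiry=50+5=55). clock=50
Op 19: insert a.com -> 10.0.0.2 (expiry=50+2=52). clock=50
Op 20: tick 6 -> clock=56. purged={a.com,d.com}
Op 21: insert c.com -> 10.0.0.4 (expiry=56+3=59). clock=56
Op 22: insert c.com -> 10.0.0.2 (expiry=56+3=59). clock=56
Op 23: insert d.com -> 10.0.0.5 (expiry=56+3=59). clock=56
Op 24: tick 3 -> clock=59. purged={c.com,d.com}
Op 25: insert d.com -> 10.0.0.1 (expiry=59+2=61). clock=59
Op 26: insert c.com -> 10.0.0.2 (expiry=59+5=64). clock=59
Op 27: insert a.com -> 10.0.0.3 (expiry=59+2=61). clock=59
Op 28: tick 9 -> clock=68. purged={a.com,c.com,d.com}
Final cache (unexpired): {} -> size=0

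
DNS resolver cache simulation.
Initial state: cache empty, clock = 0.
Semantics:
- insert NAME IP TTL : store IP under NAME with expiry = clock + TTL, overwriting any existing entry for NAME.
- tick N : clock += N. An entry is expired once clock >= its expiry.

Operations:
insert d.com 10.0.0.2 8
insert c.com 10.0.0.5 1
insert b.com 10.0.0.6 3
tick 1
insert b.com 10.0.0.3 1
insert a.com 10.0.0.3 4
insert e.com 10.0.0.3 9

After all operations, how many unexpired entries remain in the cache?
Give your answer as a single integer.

Answer: 4

Derivation:
Op 1: insert d.com -> 10.0.0.2 (expiry=0+8=8). clock=0
Op 2: insert c.com -> 10.0.0.5 (expiry=0+1=1). clock=0
Op 3: insert b.com -> 10.0.0.6 (expiry=0+3=3). clock=0
Op 4: tick 1 -> clock=1. purged={c.com}
Op 5: insert b.com -> 10.0.0.3 (expiry=1+1=2). clock=1
Op 6: insert a.com -> 10.0.0.3 (expiry=1+4=5). clock=1
Op 7: insert e.com -> 10.0.0.3 (expiry=1+9=10). clock=1
Final cache (unexpired): {a.com,b.com,d.com,e.com} -> size=4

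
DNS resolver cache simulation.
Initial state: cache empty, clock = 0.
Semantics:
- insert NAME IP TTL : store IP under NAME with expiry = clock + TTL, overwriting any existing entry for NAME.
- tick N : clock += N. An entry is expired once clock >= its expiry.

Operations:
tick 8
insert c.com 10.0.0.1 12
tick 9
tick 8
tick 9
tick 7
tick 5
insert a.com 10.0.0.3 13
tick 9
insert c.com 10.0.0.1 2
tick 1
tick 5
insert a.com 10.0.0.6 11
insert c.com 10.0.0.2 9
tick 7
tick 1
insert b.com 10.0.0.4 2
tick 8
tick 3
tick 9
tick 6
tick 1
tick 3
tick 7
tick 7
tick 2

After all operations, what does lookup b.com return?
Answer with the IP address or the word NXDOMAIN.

Op 1: tick 8 -> clock=8.
Op 2: insert c.com -> 10.0.0.1 (expiry=8+12=20). clock=8
Op 3: tick 9 -> clock=17.
Op 4: tick 8 -> clock=25. purged={c.com}
Op 5: tick 9 -> clock=34.
Op 6: tick 7 -> clock=41.
Op 7: tick 5 -> clock=46.
Op 8: insert a.com -> 10.0.0.3 (expiry=46+13=59). clock=46
Op 9: tick 9 -> clock=55.
Op 10: insert c.com -> 10.0.0.1 (expiry=55+2=57). clock=55
Op 11: tick 1 -> clock=56.
Op 12: tick 5 -> clock=61. purged={a.com,c.com}
Op 13: insert a.com -> 10.0.0.6 (expiry=61+11=72). clock=61
Op 14: insert c.com -> 10.0.0.2 (expiry=61+9=70). clock=61
Op 15: tick 7 -> clock=68.
Op 16: tick 1 -> clock=69.
Op 17: insert b.com -> 10.0.0.4 (expiry=69+2=71). clock=69
Op 18: tick 8 -> clock=77. purged={a.com,b.com,c.com}
Op 19: tick 3 -> clock=80.
Op 20: tick 9 -> clock=89.
Op 21: tick 6 -> clock=95.
Op 22: tick 1 -> clock=96.
Op 23: tick 3 -> clock=99.
Op 24: tick 7 -> clock=106.
Op 25: tick 7 -> clock=113.
Op 26: tick 2 -> clock=115.
lookup b.com: not in cache (expired or never inserted)

Answer: NXDOMAIN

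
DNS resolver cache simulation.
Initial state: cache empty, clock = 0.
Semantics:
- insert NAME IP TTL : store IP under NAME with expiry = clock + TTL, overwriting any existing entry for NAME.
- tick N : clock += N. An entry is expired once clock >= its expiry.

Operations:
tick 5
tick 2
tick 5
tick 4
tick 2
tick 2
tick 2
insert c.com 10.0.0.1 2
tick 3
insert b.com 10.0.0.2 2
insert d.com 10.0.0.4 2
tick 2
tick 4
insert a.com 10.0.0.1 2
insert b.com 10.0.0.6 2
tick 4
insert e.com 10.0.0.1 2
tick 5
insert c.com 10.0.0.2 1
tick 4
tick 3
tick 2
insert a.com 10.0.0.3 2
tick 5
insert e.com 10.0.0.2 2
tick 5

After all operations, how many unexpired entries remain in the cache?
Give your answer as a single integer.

Answer: 0

Derivation:
Op 1: tick 5 -> clock=5.
Op 2: tick 2 -> clock=7.
Op 3: tick 5 -> clock=12.
Op 4: tick 4 -> clock=16.
Op 5: tick 2 -> clock=18.
Op 6: tick 2 -> clock=20.
Op 7: tick 2 -> clock=22.
Op 8: insert c.com -> 10.0.0.1 (expiry=22+2=24). clock=22
Op 9: tick 3 -> clock=25. purged={c.com}
Op 10: insert b.com -> 10.0.0.2 (expiry=25+2=27). clock=25
Op 11: insert d.com -> 10.0.0.4 (expiry=25+2=27). clock=25
Op 12: tick 2 -> clock=27. purged={b.com,d.com}
Op 13: tick 4 -> clock=31.
Op 14: insert a.com -> 10.0.0.1 (expiry=31+2=33). clock=31
Op 15: insert b.com -> 10.0.0.6 (expiry=31+2=33). clock=31
Op 16: tick 4 -> clock=35. purged={a.com,b.com}
Op 17: insert e.com -> 10.0.0.1 (expiry=35+2=37). clock=35
Op 18: tick 5 -> clock=40. purged={e.com}
Op 19: insert c.com -> 10.0.0.2 (expiry=40+1=41). clock=40
Op 20: tick 4 -> clock=44. purged={c.com}
Op 21: tick 3 -> clock=47.
Op 22: tick 2 -> clock=49.
Op 23: insert a.com -> 10.0.0.3 (expiry=49+2=51). clock=49
Op 24: tick 5 -> clock=54. purged={a.com}
Op 25: insert e.com -> 10.0.0.2 (expiry=54+2=56). clock=54
Op 26: tick 5 -> clock=59. purged={e.com}
Final cache (unexpired): {} -> size=0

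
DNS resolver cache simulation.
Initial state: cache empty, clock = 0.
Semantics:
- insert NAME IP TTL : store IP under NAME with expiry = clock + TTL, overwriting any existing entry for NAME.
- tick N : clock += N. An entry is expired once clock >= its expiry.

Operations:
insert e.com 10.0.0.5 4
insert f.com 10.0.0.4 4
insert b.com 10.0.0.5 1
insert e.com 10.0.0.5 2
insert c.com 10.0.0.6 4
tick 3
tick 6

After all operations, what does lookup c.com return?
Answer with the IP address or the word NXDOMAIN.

Op 1: insert e.com -> 10.0.0.5 (expiry=0+4=4). clock=0
Op 2: insert f.com -> 10.0.0.4 (expiry=0+4=4). clock=0
Op 3: insert b.com -> 10.0.0.5 (expiry=0+1=1). clock=0
Op 4: insert e.com -> 10.0.0.5 (expiry=0+2=2). clock=0
Op 5: insert c.com -> 10.0.0.6 (expiry=0+4=4). clock=0
Op 6: tick 3 -> clock=3. purged={b.com,e.com}
Op 7: tick 6 -> clock=9. purged={c.com,f.com}
lookup c.com: not in cache (expired or never inserted)

Answer: NXDOMAIN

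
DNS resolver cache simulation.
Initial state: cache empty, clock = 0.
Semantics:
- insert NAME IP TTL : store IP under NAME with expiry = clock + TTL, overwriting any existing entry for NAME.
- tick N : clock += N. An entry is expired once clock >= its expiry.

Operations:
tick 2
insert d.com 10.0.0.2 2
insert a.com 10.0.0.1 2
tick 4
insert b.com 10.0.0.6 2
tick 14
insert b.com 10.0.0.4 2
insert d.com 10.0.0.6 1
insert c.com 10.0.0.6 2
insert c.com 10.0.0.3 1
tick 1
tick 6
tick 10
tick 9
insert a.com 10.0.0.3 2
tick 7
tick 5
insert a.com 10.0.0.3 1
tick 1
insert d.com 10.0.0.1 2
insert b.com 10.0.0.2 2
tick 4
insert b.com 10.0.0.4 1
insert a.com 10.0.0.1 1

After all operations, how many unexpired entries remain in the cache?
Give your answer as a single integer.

Op 1: tick 2 -> clock=2.
Op 2: insert d.com -> 10.0.0.2 (expiry=2+2=4). clock=2
Op 3: insert a.com -> 10.0.0.1 (expiry=2+2=4). clock=2
Op 4: tick 4 -> clock=6. purged={a.com,d.com}
Op 5: insert b.com -> 10.0.0.6 (expiry=6+2=8). clock=6
Op 6: tick 14 -> clock=20. purged={b.com}
Op 7: insert b.com -> 10.0.0.4 (expiry=20+2=22). clock=20
Op 8: insert d.com -> 10.0.0.6 (expiry=20+1=21). clock=20
Op 9: insert c.com -> 10.0.0.6 (expiry=20+2=22). clock=20
Op 10: insert c.com -> 10.0.0.3 (expiry=20+1=21). clock=20
Op 11: tick 1 -> clock=21. purged={c.com,d.com}
Op 12: tick 6 -> clock=27. purged={b.com}
Op 13: tick 10 -> clock=37.
Op 14: tick 9 -> clock=46.
Op 15: insert a.com -> 10.0.0.3 (expiry=46+2=48). clock=46
Op 16: tick 7 -> clock=53. purged={a.com}
Op 17: tick 5 -> clock=58.
Op 18: insert a.com -> 10.0.0.3 (expiry=58+1=59). clock=58
Op 19: tick 1 -> clock=59. purged={a.com}
Op 20: insert d.com -> 10.0.0.1 (expiry=59+2=61). clock=59
Op 21: insert b.com -> 10.0.0.2 (expiry=59+2=61). clock=59
Op 22: tick 4 -> clock=63. purged={b.com,d.com}
Op 23: insert b.com -> 10.0.0.4 (expiry=63+1=64). clock=63
Op 24: insert a.com -> 10.0.0.1 (expiry=63+1=64). clock=63
Final cache (unexpired): {a.com,b.com} -> size=2

Answer: 2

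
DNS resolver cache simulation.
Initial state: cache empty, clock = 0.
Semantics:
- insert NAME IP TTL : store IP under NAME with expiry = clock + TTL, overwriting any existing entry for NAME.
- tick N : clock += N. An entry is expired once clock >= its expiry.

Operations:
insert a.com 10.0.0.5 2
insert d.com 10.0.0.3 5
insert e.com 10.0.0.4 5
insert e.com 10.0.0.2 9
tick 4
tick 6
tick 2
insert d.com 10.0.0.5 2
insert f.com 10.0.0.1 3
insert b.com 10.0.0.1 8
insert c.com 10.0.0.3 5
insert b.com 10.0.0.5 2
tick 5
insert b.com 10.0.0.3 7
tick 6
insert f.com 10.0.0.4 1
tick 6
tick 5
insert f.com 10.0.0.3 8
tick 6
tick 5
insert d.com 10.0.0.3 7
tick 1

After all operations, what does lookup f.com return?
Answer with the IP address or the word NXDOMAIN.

Op 1: insert a.com -> 10.0.0.5 (expiry=0+2=2). clock=0
Op 2: insert d.com -> 10.0.0.3 (expiry=0+5=5). clock=0
Op 3: insert e.com -> 10.0.0.4 (expiry=0+5=5). clock=0
Op 4: insert e.com -> 10.0.0.2 (expiry=0+9=9). clock=0
Op 5: tick 4 -> clock=4. purged={a.com}
Op 6: tick 6 -> clock=10. purged={d.com,e.com}
Op 7: tick 2 -> clock=12.
Op 8: insert d.com -> 10.0.0.5 (expiry=12+2=14). clock=12
Op 9: insert f.com -> 10.0.0.1 (expiry=12+3=15). clock=12
Op 10: insert b.com -> 10.0.0.1 (expiry=12+8=20). clock=12
Op 11: insert c.com -> 10.0.0.3 (expiry=12+5=17). clock=12
Op 12: insert b.com -> 10.0.0.5 (expiry=12+2=14). clock=12
Op 13: tick 5 -> clock=17. purged={b.com,c.com,d.com,f.com}
Op 14: insert b.com -> 10.0.0.3 (expiry=17+7=24). clock=17
Op 15: tick 6 -> clock=23.
Op 16: insert f.com -> 10.0.0.4 (expiry=23+1=24). clock=23
Op 17: tick 6 -> clock=29. purged={b.com,f.com}
Op 18: tick 5 -> clock=34.
Op 19: insert f.com -> 10.0.0.3 (expiry=34+8=42). clock=34
Op 20: tick 6 -> clock=40.
Op 21: tick 5 -> clock=45. purged={f.com}
Op 22: insert d.com -> 10.0.0.3 (expiry=45+7=52). clock=45
Op 23: tick 1 -> clock=46.
lookup f.com: not in cache (expired or never inserted)

Answer: NXDOMAIN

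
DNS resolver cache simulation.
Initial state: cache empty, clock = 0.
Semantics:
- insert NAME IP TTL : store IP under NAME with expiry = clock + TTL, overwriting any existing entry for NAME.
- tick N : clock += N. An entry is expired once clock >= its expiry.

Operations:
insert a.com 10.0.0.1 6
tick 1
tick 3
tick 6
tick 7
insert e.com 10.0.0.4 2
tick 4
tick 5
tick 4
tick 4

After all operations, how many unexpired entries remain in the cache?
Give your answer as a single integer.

Answer: 0

Derivation:
Op 1: insert a.com -> 10.0.0.1 (expiry=0+6=6). clock=0
Op 2: tick 1 -> clock=1.
Op 3: tick 3 -> clock=4.
Op 4: tick 6 -> clock=10. purged={a.com}
Op 5: tick 7 -> clock=17.
Op 6: insert e.com -> 10.0.0.4 (expiry=17+2=19). clock=17
Op 7: tick 4 -> clock=21. purged={e.com}
Op 8: tick 5 -> clock=26.
Op 9: tick 4 -> clock=30.
Op 10: tick 4 -> clock=34.
Final cache (unexpired): {} -> size=0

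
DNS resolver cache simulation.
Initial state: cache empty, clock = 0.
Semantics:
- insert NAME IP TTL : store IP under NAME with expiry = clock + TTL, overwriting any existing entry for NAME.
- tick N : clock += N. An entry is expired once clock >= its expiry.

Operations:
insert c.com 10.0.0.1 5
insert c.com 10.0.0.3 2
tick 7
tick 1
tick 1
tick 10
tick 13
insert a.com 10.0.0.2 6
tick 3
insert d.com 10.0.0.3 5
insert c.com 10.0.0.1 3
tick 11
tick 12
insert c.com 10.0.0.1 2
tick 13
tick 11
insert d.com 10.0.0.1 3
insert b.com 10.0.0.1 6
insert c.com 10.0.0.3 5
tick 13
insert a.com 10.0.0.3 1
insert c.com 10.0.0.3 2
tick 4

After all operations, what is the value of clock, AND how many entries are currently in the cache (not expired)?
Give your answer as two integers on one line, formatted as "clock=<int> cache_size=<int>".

Op 1: insert c.com -> 10.0.0.1 (expiry=0+5=5). clock=0
Op 2: insert c.com -> 10.0.0.3 (expiry=0+2=2). clock=0
Op 3: tick 7 -> clock=7. purged={c.com}
Op 4: tick 1 -> clock=8.
Op 5: tick 1 -> clock=9.
Op 6: tick 10 -> clock=19.
Op 7: tick 13 -> clock=32.
Op 8: insert a.com -> 10.0.0.2 (expiry=32+6=38). clock=32
Op 9: tick 3 -> clock=35.
Op 10: insert d.com -> 10.0.0.3 (expiry=35+5=40). clock=35
Op 11: insert c.com -> 10.0.0.1 (expiry=35+3=38). clock=35
Op 12: tick 11 -> clock=46. purged={a.com,c.com,d.com}
Op 13: tick 12 -> clock=58.
Op 14: insert c.com -> 10.0.0.1 (expiry=58+2=60). clock=58
Op 15: tick 13 -> clock=71. purged={c.com}
Op 16: tick 11 -> clock=82.
Op 17: insert d.com -> 10.0.0.1 (expiry=82+3=85). clock=82
Op 18: insert b.com -> 10.0.0.1 (expiry=82+6=88). clock=82
Op 19: insert c.com -> 10.0.0.3 (expiry=82+5=87). clock=82
Op 20: tick 13 -> clock=95. purged={b.com,c.com,d.com}
Op 21: insert a.com -> 10.0.0.3 (expiry=95+1=96). clock=95
Op 22: insert c.com -> 10.0.0.3 (expiry=95+2=97). clock=95
Op 23: tick 4 -> clock=99. purged={a.com,c.com}
Final clock = 99
Final cache (unexpired): {} -> size=0

Answer: clock=99 cache_size=0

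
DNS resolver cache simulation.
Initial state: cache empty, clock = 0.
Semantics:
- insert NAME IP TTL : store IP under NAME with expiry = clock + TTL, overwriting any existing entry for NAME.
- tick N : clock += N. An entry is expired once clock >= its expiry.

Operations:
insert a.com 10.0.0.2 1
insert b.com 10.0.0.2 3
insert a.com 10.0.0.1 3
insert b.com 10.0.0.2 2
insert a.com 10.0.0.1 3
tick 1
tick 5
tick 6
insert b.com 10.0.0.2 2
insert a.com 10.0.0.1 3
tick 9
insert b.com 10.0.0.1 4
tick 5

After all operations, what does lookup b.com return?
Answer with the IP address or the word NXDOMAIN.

Answer: NXDOMAIN

Derivation:
Op 1: insert a.com -> 10.0.0.2 (expiry=0+1=1). clock=0
Op 2: insert b.com -> 10.0.0.2 (expiry=0+3=3). clock=0
Op 3: insert a.com -> 10.0.0.1 (expiry=0+3=3). clock=0
Op 4: insert b.com -> 10.0.0.2 (expiry=0+2=2). clock=0
Op 5: insert a.com -> 10.0.0.1 (expiry=0+3=3). clock=0
Op 6: tick 1 -> clock=1.
Op 7: tick 5 -> clock=6. purged={a.com,b.com}
Op 8: tick 6 -> clock=12.
Op 9: insert b.com -> 10.0.0.2 (expiry=12+2=14). clock=12
Op 10: insert a.com -> 10.0.0.1 (expiry=12+3=15). clock=12
Op 11: tick 9 -> clock=21. purged={a.com,b.com}
Op 12: insert b.com -> 10.0.0.1 (expiry=21+4=25). clock=21
Op 13: tick 5 -> clock=26. purged={b.com}
lookup b.com: not in cache (expired or never inserted)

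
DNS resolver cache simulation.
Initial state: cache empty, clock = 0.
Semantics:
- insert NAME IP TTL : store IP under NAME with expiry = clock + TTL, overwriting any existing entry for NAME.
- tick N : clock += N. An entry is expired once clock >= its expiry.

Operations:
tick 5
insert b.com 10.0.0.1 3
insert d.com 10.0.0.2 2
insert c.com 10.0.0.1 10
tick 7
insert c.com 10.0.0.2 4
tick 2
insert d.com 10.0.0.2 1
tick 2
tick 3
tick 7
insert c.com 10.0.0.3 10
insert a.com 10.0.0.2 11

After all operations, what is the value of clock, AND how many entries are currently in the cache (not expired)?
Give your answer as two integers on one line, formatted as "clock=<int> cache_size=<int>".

Op 1: tick 5 -> clock=5.
Op 2: insert b.com -> 10.0.0.1 (expiry=5+3=8). clock=5
Op 3: insert d.com -> 10.0.0.2 (expiry=5+2=7). clock=5
Op 4: insert c.com -> 10.0.0.1 (expiry=5+10=15). clock=5
Op 5: tick 7 -> clock=12. purged={b.com,d.com}
Op 6: insert c.com -> 10.0.0.2 (expiry=12+4=16). clock=12
Op 7: tick 2 -> clock=14.
Op 8: insert d.com -> 10.0.0.2 (expiry=14+1=15). clock=14
Op 9: tick 2 -> clock=16. purged={c.com,d.com}
Op 10: tick 3 -> clock=19.
Op 11: tick 7 -> clock=26.
Op 12: insert c.com -> 10.0.0.3 (expiry=26+10=36). clock=26
Op 13: insert a.com -> 10.0.0.2 (expiry=26+11=37). clock=26
Final clock = 26
Final cache (unexpired): {a.com,c.com} -> size=2

Answer: clock=26 cache_size=2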